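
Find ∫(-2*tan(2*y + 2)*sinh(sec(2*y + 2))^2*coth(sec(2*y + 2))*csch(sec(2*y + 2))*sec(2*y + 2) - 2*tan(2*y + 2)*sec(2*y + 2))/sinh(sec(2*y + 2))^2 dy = coth(sec(2*y + 2)) + csch(sec(2*y + 2)) + C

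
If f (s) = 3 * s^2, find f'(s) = 6*s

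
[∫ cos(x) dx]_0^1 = sin(1)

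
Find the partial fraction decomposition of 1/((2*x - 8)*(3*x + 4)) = -3/(32*(3*x + 4)) + 1/(32*(x - 4))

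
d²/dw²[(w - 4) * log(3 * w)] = (w + 4)/w^2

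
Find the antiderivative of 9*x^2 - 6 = 3*x^3 - 6*x + C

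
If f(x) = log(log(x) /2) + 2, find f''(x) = (-log(x) - 1)/(x^2*log(x)^2)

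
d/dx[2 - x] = -1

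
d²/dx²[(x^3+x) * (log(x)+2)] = (6*x^2*log(x) + 17*x^2 + 1)/x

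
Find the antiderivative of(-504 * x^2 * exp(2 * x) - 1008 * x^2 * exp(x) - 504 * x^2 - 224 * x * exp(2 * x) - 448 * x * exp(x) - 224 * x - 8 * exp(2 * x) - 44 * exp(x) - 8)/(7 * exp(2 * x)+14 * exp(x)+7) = 4*(-2*(exp(x) + 1)*(21*x^3 + 14*x^2 + x + 14) - 7*exp(x))/(7*(exp(x) + 1)) + C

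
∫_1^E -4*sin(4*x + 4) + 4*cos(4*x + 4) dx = -sin(8) + cos(4 + 4*E) - cos(8) + sin(4 + 4*E)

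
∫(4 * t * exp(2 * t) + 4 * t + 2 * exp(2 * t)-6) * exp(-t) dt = 4*(2*t - 1)*sinh(t) + C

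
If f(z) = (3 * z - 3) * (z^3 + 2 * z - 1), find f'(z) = 12*z^3 - 9*z^2 + 12*z - 9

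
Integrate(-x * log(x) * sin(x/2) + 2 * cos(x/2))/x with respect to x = 2*log(x)*cos(x/2) + C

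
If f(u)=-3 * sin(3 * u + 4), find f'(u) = -9*cos(3*u + 4)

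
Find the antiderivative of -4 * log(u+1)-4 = -4*(u + 1)*log(u + 1) + C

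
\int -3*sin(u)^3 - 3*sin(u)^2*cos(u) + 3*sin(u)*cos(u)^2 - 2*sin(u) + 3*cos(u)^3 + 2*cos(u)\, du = sqrt(2)*(sin(2*u) + 3)*sin(u + pi/4) + C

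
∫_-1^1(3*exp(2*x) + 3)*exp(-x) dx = -6*exp(-1) + 6*E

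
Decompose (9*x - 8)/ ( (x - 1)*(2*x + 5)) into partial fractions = 61/(7*(2*x + 5)) + 1/(7*(x - 1))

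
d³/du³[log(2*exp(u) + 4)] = (-2*exp(2*u) + 4*exp(u))/(exp(3*u) + 6*exp(2*u) + 12*exp(u) + 8)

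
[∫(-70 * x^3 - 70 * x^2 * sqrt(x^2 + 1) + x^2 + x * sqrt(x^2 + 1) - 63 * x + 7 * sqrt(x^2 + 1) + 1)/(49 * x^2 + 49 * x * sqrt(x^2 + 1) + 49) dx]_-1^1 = 2/49 - log(-1 + sqrt(2))/7 + log(1 + sqrt(2))/7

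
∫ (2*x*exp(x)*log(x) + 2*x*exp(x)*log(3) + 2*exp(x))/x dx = 2*exp(x)*log(3*x) + C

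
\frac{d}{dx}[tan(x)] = cos(x)^(-2)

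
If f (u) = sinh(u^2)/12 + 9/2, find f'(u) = u*cosh(u^2)/6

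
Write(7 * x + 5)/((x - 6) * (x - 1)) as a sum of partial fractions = -12/(5*(x - 1)) + 47/(5*(x - 6))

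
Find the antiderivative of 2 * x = x^2 + C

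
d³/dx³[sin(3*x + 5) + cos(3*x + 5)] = -27*sqrt(2)*cos(3*x + pi/4 + 5)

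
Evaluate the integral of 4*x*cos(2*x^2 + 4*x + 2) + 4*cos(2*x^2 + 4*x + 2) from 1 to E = -sin(8) + sin(2*(1 + E)^2)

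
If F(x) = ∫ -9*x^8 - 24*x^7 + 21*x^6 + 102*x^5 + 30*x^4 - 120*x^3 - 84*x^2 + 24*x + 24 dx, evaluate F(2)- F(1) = -224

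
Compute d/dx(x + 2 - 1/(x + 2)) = (x^2 + 4*x + 5)/(x^2 + 4*x + 4)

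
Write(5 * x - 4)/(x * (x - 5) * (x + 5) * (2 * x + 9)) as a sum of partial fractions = -212/(171*(2*x + 9)) + 29/(50*(x + 5)) + 21/(950*(x - 5)) + 4/(225*x)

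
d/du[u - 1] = 1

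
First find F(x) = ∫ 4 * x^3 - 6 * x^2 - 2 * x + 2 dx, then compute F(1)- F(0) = 0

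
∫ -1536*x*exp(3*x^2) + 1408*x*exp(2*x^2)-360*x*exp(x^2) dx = (-256*exp(2*x^2) + 352*exp(x^2) - 180)*exp(x^2) + C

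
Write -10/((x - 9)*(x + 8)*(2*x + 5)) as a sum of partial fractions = 40/(253*(2*x + 5)) - 10/(187*(x + 8)) - 10/(391*(x - 9))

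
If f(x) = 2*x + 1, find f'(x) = 2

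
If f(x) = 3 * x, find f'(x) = 3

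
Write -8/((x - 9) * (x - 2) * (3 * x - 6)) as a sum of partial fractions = 8/(147*(x - 2)) + 8/(21*(x - 2)^2) - 8/(147*(x - 9))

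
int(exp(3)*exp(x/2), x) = 2*exp(x/2 + 3) + C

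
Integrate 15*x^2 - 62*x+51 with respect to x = 5*x^3 - 31*x^2 + 51*x + C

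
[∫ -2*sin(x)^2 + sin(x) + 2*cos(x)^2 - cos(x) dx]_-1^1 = -2*sin(1) + 2*sin(2)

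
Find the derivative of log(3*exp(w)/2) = 1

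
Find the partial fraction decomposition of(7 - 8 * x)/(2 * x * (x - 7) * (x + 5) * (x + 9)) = -79/(1152*(x + 9)) + 47/(480*(x + 5)) - 7/(384*(x - 7)) - 1/(90*x)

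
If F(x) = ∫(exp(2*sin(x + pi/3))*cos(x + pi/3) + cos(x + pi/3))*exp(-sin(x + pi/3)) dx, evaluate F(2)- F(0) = -exp(sqrt(3)/2) - exp(-sin(pi/3 + 2)) + exp(-sqrt(3)/2) + exp(sin(pi/3 + 2))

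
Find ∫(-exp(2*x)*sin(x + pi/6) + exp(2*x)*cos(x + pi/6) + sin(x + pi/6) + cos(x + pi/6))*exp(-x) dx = 2*cos(x + pi/6)*sinh(x) + C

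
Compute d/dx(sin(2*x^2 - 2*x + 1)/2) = (2*x - 1)*cos(2*x^2 - 2*x + 1)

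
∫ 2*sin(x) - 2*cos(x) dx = -2*sqrt(2)*sin(x + pi/4) + C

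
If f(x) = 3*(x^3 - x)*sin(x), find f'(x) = 3*x^3*cos(x) + 9*x^2*sin(x) - 3*x*cos(x) - 3*sin(x)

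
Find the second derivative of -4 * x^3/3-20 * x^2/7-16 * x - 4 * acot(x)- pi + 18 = (-56*x^5 - 40*x^4 - 112*x^3 - 80*x^2 - 112*x - 40)/(7*x^4 + 14*x^2 + 7)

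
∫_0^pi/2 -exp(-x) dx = -1 + exp(-pi/2)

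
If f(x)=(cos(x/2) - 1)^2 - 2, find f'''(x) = -sin(x/2)/4 + sin(x)/2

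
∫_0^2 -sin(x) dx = -1 + cos(2)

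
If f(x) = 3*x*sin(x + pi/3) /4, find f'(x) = 3*x*cos(x + pi/3)/4 + 3*sin(x + pi/3)/4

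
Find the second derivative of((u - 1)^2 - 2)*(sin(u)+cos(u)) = -u^2*sin(u) - u^2*cos(u) - 2*u*sin(u) + 6*u*cos(u) + 7*sin(u) - cos(u)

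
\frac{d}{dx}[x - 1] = 1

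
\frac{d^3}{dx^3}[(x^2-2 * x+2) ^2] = 24*x - 24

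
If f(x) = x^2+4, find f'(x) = 2*x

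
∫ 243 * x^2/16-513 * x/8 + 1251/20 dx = 81*x^3/16 - 513*x^2/16 + 1251*x/20 + C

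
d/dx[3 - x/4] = -1/4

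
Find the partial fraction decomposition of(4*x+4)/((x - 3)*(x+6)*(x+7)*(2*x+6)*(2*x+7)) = -16/(91*(2*x + 7)) - 3/(70*(x + 7)) + 2/(27*(x + 6)) + 1/(18*(x + 3)) + 2/(1755*(x - 3))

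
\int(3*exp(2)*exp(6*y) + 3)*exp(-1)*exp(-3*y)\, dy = 2*sinh(3*y + 1) + C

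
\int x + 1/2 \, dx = x^2/2 + x/2 + C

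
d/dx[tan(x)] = cos(x)^(-2)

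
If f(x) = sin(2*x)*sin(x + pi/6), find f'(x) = sin(2*x)*cos(x + pi/6) + 2*sin(x + pi/6)*cos(2*x)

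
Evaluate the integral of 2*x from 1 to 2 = 3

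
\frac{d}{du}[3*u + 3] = 3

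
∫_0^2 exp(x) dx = -1 + exp(2)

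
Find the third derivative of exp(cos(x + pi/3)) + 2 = -exp(cos(x + pi/3))*sin(x + pi/3)^3 + 3*exp(cos(x + pi/3))*sin(x + pi/3)*cos(x + pi/3) + exp(cos(x + pi/3))*sin(x + pi/3)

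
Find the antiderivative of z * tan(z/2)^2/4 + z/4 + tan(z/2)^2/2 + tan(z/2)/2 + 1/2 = (z/2 + 1)*tan(z/2) + C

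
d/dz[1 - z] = -1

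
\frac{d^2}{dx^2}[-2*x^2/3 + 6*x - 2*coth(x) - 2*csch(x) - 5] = -4/3 - 2/sinh(x) - 4*cosh(x)/sinh(x)^3 - 4/sinh(x)^3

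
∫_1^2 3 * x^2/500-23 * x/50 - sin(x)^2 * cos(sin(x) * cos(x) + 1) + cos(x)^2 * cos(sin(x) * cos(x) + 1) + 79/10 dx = -sin(sin(2)/2 + 1) + sin(sin(4)/2 + 1) + 903/125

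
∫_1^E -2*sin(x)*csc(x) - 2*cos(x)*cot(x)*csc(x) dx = 2/tan(E) - 2/tan(1)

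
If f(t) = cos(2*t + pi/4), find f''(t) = -4*cos(2*t + pi/4)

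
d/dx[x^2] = 2*x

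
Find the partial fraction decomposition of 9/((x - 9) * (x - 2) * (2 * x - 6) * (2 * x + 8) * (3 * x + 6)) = 1/(1456*(x + 4)) - 3/(1760*(x + 2)) + 1/(224*(x - 2)) - 1/(280*(x - 3)) + 1/(8008*(x - 9))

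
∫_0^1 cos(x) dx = sin(1)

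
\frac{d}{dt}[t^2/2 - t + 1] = t - 1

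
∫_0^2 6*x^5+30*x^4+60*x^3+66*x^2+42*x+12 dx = 780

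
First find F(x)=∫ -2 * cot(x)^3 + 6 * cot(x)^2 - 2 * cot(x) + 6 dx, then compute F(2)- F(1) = -(-3 + cot(1))^2 + (-3 + cot(2))^2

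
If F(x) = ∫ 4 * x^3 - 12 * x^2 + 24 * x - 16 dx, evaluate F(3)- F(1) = 40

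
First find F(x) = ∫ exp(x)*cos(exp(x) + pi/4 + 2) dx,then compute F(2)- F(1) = sin(pi/4 + 2 + exp(2)) - sin(pi/4 + 2 + E)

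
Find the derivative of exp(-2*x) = -2*exp(-2*x)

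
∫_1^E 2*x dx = -1 + exp(2)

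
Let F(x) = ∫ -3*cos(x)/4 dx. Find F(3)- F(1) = -3*sin(3)/4 + 3*sin(1)/4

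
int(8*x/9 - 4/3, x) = 4*x^2/9 - 4*x/3 + C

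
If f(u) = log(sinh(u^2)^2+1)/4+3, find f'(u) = u*tanh(u^2)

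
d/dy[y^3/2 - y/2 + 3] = 3*y^2/2 - 1/2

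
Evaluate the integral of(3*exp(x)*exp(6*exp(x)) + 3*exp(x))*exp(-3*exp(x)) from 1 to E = -exp(3*E) - exp(-3*exp(E)) + exp(-3*E) + exp(3*exp(E))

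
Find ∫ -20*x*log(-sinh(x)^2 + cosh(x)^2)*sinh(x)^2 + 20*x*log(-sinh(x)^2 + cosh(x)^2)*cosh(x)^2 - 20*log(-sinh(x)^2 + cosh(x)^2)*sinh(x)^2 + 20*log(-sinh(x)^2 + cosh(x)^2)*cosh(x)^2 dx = 0 + C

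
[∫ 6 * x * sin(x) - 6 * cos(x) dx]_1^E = 6*cos(1) - 6*E*cos(E)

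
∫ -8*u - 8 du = -4*u^2 - 8*u + C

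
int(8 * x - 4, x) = 4*x^2 - 4*x + C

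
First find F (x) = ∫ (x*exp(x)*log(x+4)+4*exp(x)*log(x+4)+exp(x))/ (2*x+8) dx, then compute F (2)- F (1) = -E*log(5)/2 + exp(2)*log(6)/2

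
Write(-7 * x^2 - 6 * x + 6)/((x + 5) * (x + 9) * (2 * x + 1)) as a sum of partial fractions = 29/(153*(2*x + 1)) - 507/(68*(x + 9)) + 139/(36*(x + 5))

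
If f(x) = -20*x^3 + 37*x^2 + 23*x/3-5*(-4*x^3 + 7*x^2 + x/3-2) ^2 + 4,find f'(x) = -480*x^5 + 1400*x^4 - 2780*x^3/3 - 370*x^2 + 3176*x/9 + 43/3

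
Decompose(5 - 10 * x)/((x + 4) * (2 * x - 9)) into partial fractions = -80/(17*(2*x - 9)) - 45/(17*(x + 4))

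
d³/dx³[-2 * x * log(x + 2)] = (2*x + 12)/(x^3 + 6*x^2 + 12*x + 8)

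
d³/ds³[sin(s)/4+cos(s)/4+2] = sin(s)/4 - cos(s)/4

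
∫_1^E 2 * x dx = -1 + exp(2)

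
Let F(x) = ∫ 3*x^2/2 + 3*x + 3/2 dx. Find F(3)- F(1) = 28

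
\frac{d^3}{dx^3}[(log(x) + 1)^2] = (4*log(x) - 2)/x^3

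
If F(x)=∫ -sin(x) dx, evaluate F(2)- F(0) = -1 + cos(2)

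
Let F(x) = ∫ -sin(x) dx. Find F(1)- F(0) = -1 + cos(1)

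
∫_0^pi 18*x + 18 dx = -9 + (-3*pi - 3)^2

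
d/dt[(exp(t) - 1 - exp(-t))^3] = (3*exp(6*t) - 6*exp(5*t) + 6*exp(t) + 3)*exp(-3*t)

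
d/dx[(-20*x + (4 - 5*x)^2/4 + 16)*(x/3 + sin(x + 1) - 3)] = 25*x^2*cos(x + 1)/4 + 25*x^2/4 + 25*x*sin(x + 1)/2 - 30*x*cos(x + 1) - 115*x/2 - 30*sin(x + 1) + 20*cos(x + 1) + 290/3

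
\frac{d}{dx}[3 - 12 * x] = -12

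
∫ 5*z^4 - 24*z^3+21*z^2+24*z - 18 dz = z^5 - 6*z^4 + 7*z^3 + 12*z^2 - 18*z + C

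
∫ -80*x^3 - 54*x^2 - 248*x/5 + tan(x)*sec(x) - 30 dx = -20*x^4 - 18*x^3 - 124*x^2/5 - 30*x + sec(x) + C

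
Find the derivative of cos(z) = -sin(z)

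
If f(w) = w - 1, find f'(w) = 1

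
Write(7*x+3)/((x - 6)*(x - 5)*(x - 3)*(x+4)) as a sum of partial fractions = 5/(126*(x + 4)) + 4/(7*(x - 3)) - 19/(9*(x - 5)) + 3/(2*(x - 6))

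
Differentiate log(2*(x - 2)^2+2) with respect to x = (2*x - 4)/(x^2 - 4*x + 5)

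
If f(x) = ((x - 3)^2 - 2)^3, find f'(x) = 6*x^5 - 90*x^4 + 516*x^3 - 1404*x^2 + 1806*x - 882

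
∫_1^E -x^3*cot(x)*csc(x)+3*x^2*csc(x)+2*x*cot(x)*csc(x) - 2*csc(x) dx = csc(1) + (-2*E + exp(3))*csc(E)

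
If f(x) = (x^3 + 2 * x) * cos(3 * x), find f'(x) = -3*x^3*sin(3*x) + 3*x^2*cos(3*x) - 6*x*sin(3*x) + 2*cos(3*x)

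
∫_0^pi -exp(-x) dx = -1 + exp(-pi)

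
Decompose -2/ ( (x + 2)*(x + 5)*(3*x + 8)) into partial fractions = 9/(7*(3*x + 8)) - 2/(21*(x + 5)) - 1/(3*(x + 2))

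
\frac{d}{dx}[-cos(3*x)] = 3*sin(3*x)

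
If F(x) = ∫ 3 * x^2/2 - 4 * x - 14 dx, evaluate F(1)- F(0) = -31/2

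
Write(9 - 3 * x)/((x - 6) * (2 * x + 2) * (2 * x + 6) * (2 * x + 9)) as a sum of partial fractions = -5/(49*(2*x + 9)) + 1/(12*(x + 3)) - 3/(98*(x + 1)) - 1/(588*(x - 6))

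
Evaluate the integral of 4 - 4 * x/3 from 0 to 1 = 10/3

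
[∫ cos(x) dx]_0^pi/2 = 1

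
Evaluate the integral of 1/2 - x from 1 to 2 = -1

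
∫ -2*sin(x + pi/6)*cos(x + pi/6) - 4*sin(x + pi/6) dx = (cos(x + pi/6) + 2)^2 + C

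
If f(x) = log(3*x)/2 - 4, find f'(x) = 1/(2*x)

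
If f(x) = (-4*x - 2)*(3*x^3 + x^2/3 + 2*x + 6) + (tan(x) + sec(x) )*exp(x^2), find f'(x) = -48*x^3 - 22*x^2 + 2*x*exp(x^2)*tan(x) + 2*x*exp(x^2)/cos(x) - 52*x/3 + exp(x^2)*sin(x)/cos(x)^2 + exp(x^2)/cos(x)^2 - 28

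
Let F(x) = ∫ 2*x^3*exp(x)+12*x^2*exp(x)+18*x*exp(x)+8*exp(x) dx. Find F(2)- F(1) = -16*E + 54*exp(2)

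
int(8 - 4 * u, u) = -2*u^2 + 8*u + C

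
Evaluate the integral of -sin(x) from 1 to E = cos(E) - cos(1)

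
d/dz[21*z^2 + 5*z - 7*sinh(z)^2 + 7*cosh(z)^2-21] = 42*z + 5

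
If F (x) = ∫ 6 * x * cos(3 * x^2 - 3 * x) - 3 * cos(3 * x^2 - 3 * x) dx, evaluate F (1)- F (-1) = -sin(6)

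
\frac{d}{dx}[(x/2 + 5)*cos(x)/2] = -x*sin(x)/4 - 5*sin(x)/2 + cos(x)/4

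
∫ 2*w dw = w^2 + C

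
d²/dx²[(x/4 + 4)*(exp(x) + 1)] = x*exp(x)/4 + 9*exp(x)/2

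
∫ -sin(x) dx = cos(x) + C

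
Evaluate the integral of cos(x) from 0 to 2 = sin(2)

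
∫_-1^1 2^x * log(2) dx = 3/2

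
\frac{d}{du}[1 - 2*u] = -2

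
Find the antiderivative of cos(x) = sin(x) + C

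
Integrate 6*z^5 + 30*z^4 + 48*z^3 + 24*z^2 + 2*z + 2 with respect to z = z^6 + 6*z^5 + 12*z^4 + 8*z^3 + z^2 + 2*z + C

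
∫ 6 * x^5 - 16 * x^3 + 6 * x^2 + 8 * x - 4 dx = x^6 - 4*x^4 + 2*x^3 + 4*x^2 - 4*x + C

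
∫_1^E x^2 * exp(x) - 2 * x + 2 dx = -E + 1 + (-1 + exp(E))*(1 + (-1 + E)^2)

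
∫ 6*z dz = 3*z^2 + C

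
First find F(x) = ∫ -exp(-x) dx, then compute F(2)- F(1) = -exp(-1) + exp(-2)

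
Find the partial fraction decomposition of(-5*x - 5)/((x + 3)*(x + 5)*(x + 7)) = 15/(4*(x + 7)) - 5/(x + 5) + 5/(4*(x + 3))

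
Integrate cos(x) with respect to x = sin(x) + C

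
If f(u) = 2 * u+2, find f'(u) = 2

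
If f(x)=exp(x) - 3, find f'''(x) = exp(x)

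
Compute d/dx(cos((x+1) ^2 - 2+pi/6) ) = -2*(x + 1)*sin(x^2 + 2*x - 1 + pi/6)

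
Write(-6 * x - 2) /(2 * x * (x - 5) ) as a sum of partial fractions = -16/(5*(x - 5)) + 1/(5*x)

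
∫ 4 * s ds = 2*s^2 + C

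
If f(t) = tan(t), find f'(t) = cos(t)^(-2)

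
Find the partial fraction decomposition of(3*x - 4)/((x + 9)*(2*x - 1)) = -5/(19*(2*x - 1)) + 31/(19*(x + 9))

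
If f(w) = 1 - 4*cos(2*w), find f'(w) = 8*sin(2*w)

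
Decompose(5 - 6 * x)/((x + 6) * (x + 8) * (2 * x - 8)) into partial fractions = 53/(48*(x + 8)) - 41/(40*(x + 6)) - 19/(240*(x - 4))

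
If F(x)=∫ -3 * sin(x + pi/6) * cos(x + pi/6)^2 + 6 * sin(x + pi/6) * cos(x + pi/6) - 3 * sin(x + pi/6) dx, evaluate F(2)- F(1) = (-1 + cos(pi/6 + 2))^3 - (-1 + cos(pi/6 + 1))^3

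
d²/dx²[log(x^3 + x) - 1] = (-3*x^4 - 1)/(x^6 + 2*x^4 + x^2)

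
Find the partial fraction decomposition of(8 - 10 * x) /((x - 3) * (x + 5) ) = -29/(4*(x + 5)) - 11/(4*(x - 3))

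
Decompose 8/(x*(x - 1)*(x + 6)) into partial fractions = 4/(21*(x + 6)) + 8/(7*(x - 1)) - 4/(3*x)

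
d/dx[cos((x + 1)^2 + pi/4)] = -2*x*sin(x^2 + 2*x + pi/4 + 1) - 2*sin(x^2 + 2*x + pi/4 + 1)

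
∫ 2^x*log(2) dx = 2^x + C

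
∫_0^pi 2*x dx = pi^2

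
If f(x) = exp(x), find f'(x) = exp(x)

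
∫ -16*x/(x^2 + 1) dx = -8*log(x^2 + 1) + C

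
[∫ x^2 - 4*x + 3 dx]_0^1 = 4/3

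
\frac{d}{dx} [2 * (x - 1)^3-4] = 6*x^2 - 12*x + 6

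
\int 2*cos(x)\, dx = 2*sin(x) + C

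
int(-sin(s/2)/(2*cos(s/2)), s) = log(2*cos(s/2)) + C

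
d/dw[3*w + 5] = 3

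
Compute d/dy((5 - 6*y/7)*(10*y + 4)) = 326/7 - 120*y/7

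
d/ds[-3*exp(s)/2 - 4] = -3*exp(s)/2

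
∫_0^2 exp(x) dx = -1 + exp(2)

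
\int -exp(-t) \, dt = exp(-t) + C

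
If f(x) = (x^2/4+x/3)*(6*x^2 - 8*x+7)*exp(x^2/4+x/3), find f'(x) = 3*x^5*exp(x^2/4 + x/3)/4 + x^4*exp(x^2/4 + x/3)/2 + 133*x^3*exp(x^2/4 + x/3)/24 + 31*x^2*exp(x^2/4 + x/3)/36 - 19*x*exp(x^2/4 + x/3)/18 + 7*exp(x^2/4 + x/3)/3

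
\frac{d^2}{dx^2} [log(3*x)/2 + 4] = -1/(2*x^2)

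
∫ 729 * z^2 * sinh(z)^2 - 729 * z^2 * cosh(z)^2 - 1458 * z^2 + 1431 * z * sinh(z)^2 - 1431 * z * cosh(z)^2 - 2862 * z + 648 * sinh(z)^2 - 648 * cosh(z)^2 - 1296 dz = -729*z^3 - 4293*z^2/2 - 1944*z + C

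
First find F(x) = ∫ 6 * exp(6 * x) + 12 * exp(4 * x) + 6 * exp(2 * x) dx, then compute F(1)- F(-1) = -(exp(-2) + 1)^3 + (1 + exp(2))^3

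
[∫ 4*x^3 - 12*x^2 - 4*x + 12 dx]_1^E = -16 + (-3 + E)^2*(1 + 2*E + exp(2))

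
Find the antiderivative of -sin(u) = cos(u) + C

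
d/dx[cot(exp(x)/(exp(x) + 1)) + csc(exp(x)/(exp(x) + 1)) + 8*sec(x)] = (8*exp(2*x)*tan(x)*sec(x) + 16*exp(x)*tan(x)*sec(x) - exp(x)*cot(exp(x)/(exp(x) + 1))^2 - exp(x)*cot(exp(x)/(exp(x) + 1))*csc(exp(x)/(exp(x) + 1)) - exp(x) + 8*tan(x)*sec(x))/(exp(2*x) + 2*exp(x) + 1)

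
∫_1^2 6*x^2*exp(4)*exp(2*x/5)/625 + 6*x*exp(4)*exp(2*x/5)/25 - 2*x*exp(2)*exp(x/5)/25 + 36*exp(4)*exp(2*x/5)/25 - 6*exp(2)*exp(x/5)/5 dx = -363*exp(22/5)/125 - 24*exp(12/5)/5 + 22*exp(11/5)/5 + 432*exp(24/5)/125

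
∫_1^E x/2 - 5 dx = -81/4 + (-5 + E/2)^2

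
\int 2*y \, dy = y^2 + C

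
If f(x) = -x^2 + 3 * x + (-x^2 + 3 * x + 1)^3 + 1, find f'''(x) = -120*x^3 + 540*x^2 - 576*x + 54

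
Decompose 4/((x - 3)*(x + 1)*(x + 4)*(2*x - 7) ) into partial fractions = 32/(135*(2*x - 7)) - 4/(315*(x + 4)) + 1/(27*(x + 1)) - 1/(7*(x - 3))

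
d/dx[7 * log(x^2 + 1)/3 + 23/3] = 14*x/(3*x^2 + 3)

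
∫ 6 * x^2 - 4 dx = 2*x^3 - 4*x + C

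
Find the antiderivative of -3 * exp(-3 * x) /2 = exp(-3*x)/2 + C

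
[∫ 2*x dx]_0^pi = pi^2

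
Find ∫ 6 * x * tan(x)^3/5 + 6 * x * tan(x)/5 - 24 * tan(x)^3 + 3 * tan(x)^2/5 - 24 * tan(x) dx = (3*x/5 - 12)*tan(x)^2 + C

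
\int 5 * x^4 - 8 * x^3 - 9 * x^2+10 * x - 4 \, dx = x^5 - 2*x^4 - 3*x^3 + 5*x^2 - 4*x + C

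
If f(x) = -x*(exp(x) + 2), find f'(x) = -x*exp(x) - exp(x) - 2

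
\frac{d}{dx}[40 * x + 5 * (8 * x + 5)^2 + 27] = 640*x + 440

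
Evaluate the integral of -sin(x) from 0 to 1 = -1 + cos(1)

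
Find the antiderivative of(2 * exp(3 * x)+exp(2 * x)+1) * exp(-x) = 2*(exp(x) + 1)*sinh(x) + C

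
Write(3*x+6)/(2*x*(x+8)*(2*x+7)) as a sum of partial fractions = 1/(7*(2*x + 7)) - 1/(8*(x + 8)) + 3/(56*x)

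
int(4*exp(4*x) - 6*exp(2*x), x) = (exp(2*x) - 3)*exp(2*x) + C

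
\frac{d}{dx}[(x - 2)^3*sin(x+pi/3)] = (x - 2)^2*(x*cos(x + pi/3) + 3*sin(x + pi/3) - 2*cos(x + pi/3))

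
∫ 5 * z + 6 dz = 5*z^2/2 + 6*z + C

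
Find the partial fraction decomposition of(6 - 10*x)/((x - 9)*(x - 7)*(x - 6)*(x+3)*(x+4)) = 23/(715*(x + 4)) - 1/(30*(x + 3)) - 1/(5*(x - 6)) + 16/(55*(x - 7)) - 7/(78*(x - 9))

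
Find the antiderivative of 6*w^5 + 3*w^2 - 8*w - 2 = w^6 + w^3 - 4*w^2 - 2*w + C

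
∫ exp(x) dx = exp(x) + C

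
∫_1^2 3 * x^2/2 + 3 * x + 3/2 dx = 19/2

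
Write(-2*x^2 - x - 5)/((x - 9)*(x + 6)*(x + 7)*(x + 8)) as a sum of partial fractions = 125/(34*(x + 8)) - 6/(x + 7) + 71/(30*(x + 6)) - 11/(255*(x - 9))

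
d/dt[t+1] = 1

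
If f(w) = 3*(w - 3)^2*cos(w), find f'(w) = -3*w^2*sin(w) + 18*w*sin(w) + 6*w*cos(w) - 27*sin(w) - 18*cos(w)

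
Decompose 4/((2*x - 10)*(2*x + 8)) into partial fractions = -1/(9*(x + 4)) + 1/(9*(x - 5))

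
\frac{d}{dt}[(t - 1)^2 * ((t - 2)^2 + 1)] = 4*t^3 - 18*t^2 + 28*t - 14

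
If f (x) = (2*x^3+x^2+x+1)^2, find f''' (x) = 480*x^3 + 240*x^2 + 120*x + 36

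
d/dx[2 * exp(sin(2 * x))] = 4*exp(sin(2*x))*cos(2*x)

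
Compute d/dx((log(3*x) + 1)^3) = (3*log(x)^2 + 6*log(x) + 6*log(3)*log(x) + 3 + 3*log(3)^2 + 6*log(3))/x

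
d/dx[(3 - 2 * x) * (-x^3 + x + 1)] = 8*x^3 - 9*x^2 - 4*x + 1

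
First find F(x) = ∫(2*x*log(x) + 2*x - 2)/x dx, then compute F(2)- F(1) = 2*log(2)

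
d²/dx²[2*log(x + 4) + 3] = -2/(x^2 + 8*x + 16)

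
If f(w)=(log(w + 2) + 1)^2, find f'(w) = (2*log(w + 2) + 2)/(w + 2)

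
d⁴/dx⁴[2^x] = 2^x*log(2)^4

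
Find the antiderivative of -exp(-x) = exp(-x) + C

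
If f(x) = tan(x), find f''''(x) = 24*tan(x)^5 + 40*tan(x)^3 + 16*tan(x)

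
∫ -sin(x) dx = cos(x) + C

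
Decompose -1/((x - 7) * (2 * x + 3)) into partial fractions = 2/(17*(2*x + 3)) - 1/(17*(x - 7))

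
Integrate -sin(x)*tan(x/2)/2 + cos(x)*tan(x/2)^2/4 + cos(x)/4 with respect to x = cos(x)*tan(x/2)/2 + C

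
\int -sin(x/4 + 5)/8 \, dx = cos(x/4 + 5)/2 + C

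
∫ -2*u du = -u^2 + C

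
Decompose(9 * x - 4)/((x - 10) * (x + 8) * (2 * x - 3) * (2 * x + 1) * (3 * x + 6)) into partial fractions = -17/(2835*(2*x + 1)) - 1/(357*(2*x - 3)) - 1/(1215*(x + 8)) + 11/(2268*(x + 2)) + 43/(115668*(x - 10))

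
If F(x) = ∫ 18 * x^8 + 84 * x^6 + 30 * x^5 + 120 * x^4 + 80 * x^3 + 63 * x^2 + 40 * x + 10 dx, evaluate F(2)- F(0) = 4236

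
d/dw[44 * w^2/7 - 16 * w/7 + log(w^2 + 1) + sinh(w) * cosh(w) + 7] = (88*w^3 + 14*w^2*sinh(w)^2 - 9*w^2 + 102*w + 14*sinh(w)^2 - 9)/(7*w^2 + 7)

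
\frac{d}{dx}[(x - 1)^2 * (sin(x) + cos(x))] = -x^2*sin(x) + x^2*cos(x) + 4*x*sin(x) - 3*sin(x) - cos(x)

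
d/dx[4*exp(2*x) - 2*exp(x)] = 8*exp(2*x) - 2*exp(x)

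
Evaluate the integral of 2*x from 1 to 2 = 3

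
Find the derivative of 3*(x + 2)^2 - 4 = 6*x + 12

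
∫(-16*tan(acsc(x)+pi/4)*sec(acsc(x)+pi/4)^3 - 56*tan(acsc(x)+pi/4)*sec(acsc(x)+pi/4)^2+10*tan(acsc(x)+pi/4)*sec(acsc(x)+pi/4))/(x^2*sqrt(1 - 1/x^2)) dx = 16*sec(acsc(x) + pi/4)^3/3 + 28*sec(acsc(x) + pi/4)^2 - 10*sec(acsc(x) + pi/4) + C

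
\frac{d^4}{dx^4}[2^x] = 2^x*log(2)^4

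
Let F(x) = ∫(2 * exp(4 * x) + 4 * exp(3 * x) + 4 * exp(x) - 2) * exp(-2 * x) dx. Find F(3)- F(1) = -(-exp(-1) + 2 + E)^2 + (-exp(-3) + 2 + exp(3))^2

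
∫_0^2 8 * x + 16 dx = 48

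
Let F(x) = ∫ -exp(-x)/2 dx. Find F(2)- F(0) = -1/2 + exp(-2)/2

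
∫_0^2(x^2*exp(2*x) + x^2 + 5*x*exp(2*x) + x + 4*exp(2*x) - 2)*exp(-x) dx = -11*exp(-2) + 11*exp(2)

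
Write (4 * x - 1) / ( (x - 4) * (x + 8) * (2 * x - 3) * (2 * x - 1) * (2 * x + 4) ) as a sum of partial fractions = 2/(595*(2*x - 1)) - 2/(133*(2*x - 3)) - 11/(15504*(x + 8)) + 1/(280*(x + 2)) + 1/(336*(x - 4))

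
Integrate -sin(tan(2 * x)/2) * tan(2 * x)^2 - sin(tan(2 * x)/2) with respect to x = cos(tan(2*x)/2) + C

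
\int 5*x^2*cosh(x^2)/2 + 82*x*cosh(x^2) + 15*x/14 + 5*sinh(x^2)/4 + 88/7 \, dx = (5*x + 164)*(3*x + 7*sinh(x^2) - 28)/28 + C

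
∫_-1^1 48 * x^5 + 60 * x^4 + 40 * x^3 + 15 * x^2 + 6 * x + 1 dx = 36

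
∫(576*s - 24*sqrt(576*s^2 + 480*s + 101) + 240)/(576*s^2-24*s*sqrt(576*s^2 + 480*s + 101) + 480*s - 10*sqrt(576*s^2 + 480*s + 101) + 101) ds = log(-24*s + sqrt(4*(12*s + 5)^2 + 1) - 10) + C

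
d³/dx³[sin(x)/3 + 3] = -cos(x)/3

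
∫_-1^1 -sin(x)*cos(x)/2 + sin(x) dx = 0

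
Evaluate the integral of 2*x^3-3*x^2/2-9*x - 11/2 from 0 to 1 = -10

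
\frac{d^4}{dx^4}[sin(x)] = sin(x)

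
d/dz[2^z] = 2^z*log(2)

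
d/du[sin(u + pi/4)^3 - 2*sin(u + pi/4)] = 3*sin(3*u + pi/4)/4 - 5*cos(u + pi/4)/4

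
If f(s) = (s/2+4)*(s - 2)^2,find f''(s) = 3*s + 4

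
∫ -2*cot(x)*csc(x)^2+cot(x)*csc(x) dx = (csc(x) - 1)*csc(x) + C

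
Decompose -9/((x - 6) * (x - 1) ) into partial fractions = 9/(5*(x - 1)) - 9/(5*(x - 6))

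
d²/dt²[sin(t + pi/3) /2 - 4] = -sin(t + pi/3)/2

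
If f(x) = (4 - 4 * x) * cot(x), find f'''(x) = 24*x*cot(x)^4 + 32*x*cot(x)^2 + 8*x - 24*cot(x)^4 - 24*cot(x)^3 - 32*cot(x)^2 - 24*cot(x) - 8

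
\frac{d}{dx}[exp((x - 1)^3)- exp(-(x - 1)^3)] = (3*x^2*exp(2*x^3 - 6*x^2 + 6*x - 2) + 3*x^2 - 6*x*exp(2*x^3 - 6*x^2 + 6*x - 2) - 6*x + 3*exp(2*x^3 - 6*x^2 + 6*x - 2) + 3)*exp(-x^3 + 3*x^2 - 3*x + 1)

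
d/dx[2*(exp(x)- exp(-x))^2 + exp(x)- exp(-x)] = (4*exp(4*x) + exp(3*x) + exp(x) - 4)*exp(-2*x)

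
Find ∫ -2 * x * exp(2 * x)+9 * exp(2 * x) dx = (5 - x)*exp(2*x) + C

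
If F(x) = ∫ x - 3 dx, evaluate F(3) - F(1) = -2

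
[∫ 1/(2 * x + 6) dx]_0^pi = -log(3)/2 + log(3 + pi)/2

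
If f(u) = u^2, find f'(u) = 2*u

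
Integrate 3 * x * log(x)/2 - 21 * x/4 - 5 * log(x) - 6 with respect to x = x*(-12*x + (3*x - 20)*log(x) - 4)/4 + C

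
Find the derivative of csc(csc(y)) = cot(y)*cot(csc(y))*csc(y)*csc(csc(y))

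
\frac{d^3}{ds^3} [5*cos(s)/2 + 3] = 5*sin(s)/2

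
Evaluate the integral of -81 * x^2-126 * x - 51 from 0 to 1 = -141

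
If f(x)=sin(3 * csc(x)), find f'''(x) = 3*(cos(3/sin(x)) - 9*sin(3/sin(x))/sin(x) - 15*cos(3/sin(x))/sin(x)^2 + 18*sin(3/sin(x))/sin(x)^3 + 9*cos(3/sin(x))/sin(x)^4)*cos(x)/sin(x)^2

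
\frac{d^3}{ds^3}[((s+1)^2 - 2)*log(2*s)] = (2*s^2 - 2*s - 2)/s^3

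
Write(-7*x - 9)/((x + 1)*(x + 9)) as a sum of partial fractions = -27/(4*(x + 9)) - 1/(4*(x + 1))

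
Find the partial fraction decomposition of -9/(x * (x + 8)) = 9/(8*(x + 8)) - 9/(8*x)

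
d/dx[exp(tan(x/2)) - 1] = exp(tan(x/2))/(2*cos(x/2)^2)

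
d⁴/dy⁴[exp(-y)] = exp(-y)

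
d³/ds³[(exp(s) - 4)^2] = 8*exp(2*s) - 8*exp(s)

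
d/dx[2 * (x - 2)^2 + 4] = 4*x - 8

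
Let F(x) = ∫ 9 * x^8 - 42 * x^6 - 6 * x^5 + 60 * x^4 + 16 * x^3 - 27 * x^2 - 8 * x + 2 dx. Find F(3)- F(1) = 8800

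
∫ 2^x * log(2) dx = 2^x + C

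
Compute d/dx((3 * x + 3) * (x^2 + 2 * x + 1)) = 9*x^2 + 18*x + 9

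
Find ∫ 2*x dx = x^2 + C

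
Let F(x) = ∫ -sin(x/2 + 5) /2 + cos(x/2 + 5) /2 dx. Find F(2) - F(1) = -cos(11/2) + sin(6) - sin(11/2) + cos(6)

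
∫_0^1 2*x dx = 1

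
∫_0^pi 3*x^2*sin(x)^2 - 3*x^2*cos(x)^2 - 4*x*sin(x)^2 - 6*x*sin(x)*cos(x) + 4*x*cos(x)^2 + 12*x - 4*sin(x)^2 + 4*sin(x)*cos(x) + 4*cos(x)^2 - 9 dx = -9*pi + 6*pi^2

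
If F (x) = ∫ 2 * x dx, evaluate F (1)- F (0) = 1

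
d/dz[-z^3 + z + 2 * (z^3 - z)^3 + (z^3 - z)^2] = 18*z^8 - 42*z^6 + 6*z^5 + 30*z^4 - 8*z^3 - 9*z^2 + 2*z + 1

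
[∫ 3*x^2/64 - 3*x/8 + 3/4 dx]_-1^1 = 49/32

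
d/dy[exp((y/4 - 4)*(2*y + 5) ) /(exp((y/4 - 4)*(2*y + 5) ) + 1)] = (4*y*exp(y^2/2 - 27*y/4 - 20) - 27*exp(y^2/2 - 27*y/4 - 20))/(4 + 4*exp(-40)*exp(-27*y/2)*exp(y^2) + 8*exp(-20)*exp(-27*y/4)*exp(y^2/2))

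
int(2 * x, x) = x^2 + C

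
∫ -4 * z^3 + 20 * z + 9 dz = -z^4 + 10*z^2 + 9*z + C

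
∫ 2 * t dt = t^2 + C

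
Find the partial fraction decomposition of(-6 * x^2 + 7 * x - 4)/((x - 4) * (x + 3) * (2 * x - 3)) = 28/(45*(2*x - 3)) - 79/(63*(x + 3)) - 72/(35*(x - 4))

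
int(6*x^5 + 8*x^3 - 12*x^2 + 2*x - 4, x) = x^6 + 2*x^4 - 4*x^3 + x^2 - 4*x + C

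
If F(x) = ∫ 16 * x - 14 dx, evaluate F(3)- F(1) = 36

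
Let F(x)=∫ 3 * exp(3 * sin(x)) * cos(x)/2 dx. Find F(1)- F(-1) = -exp(-3*sin(1))/2 + exp(3*sin(1))/2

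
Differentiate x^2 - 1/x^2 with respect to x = (2*x^4 + 2)/x^3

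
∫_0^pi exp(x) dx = -1 + exp(pi)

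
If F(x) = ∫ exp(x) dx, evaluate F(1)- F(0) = -1 + E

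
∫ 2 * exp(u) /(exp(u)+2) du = 2*log(exp(u) + 2) + C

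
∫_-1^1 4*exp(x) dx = -4*exp(-1) + 4*E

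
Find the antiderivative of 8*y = 4*y^2 + C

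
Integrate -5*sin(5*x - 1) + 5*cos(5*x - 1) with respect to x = sqrt(2)*cos(-5*x + pi/4 + 1) + C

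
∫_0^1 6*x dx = 3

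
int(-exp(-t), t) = exp(-t) + C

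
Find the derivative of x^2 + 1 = 2*x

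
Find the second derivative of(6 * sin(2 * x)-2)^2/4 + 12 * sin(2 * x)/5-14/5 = -72*sin(2*x)^2 + 72*sin(2*x)/5 + 72*cos(2*x)^2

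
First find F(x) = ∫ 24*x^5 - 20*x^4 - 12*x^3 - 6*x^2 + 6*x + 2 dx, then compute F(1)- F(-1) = -8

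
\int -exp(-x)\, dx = exp(-x) + C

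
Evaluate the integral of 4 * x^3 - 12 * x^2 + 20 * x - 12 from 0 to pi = -9 + (2 + (-1 + pi)^2)^2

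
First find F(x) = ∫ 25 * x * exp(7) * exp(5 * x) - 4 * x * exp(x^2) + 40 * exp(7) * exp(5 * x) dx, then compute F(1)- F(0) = -7*exp(7) - 2*E + 2 + 12*exp(12)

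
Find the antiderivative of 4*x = 2*x^2 + C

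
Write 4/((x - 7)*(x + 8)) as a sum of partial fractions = -4/(15*(x + 8)) + 4/(15*(x - 7))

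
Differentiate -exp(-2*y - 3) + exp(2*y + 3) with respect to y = (2*exp(4*y + 6) + 2)*exp(-2*y - 3)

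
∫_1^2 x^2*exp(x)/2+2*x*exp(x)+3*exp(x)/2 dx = -2*E + 9*exp(2)/2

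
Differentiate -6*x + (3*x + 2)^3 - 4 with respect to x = 81*x^2 + 108*x + 30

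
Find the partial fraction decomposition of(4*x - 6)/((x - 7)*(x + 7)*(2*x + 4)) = -17/(70*(x + 7)) + 7/(45*(x + 2)) + 11/(126*(x - 7))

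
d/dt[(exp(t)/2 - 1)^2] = exp(2*t)/2 - exp(t)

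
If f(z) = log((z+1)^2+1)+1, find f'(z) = (2*z + 2)/(z^2 + 2*z + 2)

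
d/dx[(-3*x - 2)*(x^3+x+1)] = -12*x^3 - 6*x^2 - 6*x - 5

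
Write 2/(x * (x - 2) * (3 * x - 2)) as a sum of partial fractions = -9/(4*(3*x - 2)) + 1/(4*(x - 2)) + 1/(2*x)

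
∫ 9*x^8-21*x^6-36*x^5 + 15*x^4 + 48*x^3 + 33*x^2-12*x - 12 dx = x^9 - 3*x^7 - 6*x^6 + 3*x^5 + 12*x^4 + 11*x^3 - 6*x^2 - 12*x + C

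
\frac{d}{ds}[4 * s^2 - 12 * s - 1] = 8*s - 12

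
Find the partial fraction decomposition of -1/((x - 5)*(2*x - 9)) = 2/(2*x - 9) - 1/(x - 5)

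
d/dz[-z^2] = -2*z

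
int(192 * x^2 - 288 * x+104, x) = 64*x^3 - 144*x^2 + 104*x + C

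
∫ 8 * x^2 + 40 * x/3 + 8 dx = 8*x^3/3 + 20*x^2/3 + 8*x + C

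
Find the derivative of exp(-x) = -exp(-x)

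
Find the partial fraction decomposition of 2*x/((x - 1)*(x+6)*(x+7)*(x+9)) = 3/(10*(x + 9)) - 7/(8*(x + 7)) + 4/(7*(x + 6)) + 1/(280*(x - 1))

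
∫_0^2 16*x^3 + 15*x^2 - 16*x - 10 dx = 52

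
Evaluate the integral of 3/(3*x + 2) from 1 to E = -log(5) + log(2 + 3*E)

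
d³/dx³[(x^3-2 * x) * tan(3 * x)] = 162*x^3*tan(3*x)^4 + 216*x^3*tan(3*x)^2 + 54*x^3 + 162*x^2*tan(3*x)^3 + 162*x^2*tan(3*x) - 324*x*tan(3*x)^4 - 378*x*tan(3*x)^2 - 54*x - 108*tan(3*x)^3 - 102*tan(3*x)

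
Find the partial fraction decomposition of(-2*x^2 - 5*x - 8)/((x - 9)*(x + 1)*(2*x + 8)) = -10/(39*(x + 4)) + 1/(12*(x + 1)) - 43/(52*(x - 9))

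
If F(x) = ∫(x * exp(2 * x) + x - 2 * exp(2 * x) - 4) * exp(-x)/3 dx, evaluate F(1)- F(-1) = -2*E + 2*exp(-1)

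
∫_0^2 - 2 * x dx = -4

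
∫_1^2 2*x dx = 3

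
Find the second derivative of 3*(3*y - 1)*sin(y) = -9*y*sin(y) + 3*sin(y) + 18*cos(y)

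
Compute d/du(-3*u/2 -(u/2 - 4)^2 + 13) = 5/2 - u/2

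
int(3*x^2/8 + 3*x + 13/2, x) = x^3/8 + 3*x^2/2 + 13*x/2 + C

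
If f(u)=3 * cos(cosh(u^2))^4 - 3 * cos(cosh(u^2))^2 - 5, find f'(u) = -3*u*sin(4*cosh(u^2))*sinh(u^2)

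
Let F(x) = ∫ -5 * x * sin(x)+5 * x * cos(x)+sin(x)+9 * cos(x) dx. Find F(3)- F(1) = 19*cos(3) - 9*sin(1) - 9*cos(1) + 19*sin(3)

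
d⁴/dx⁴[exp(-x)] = exp(-x)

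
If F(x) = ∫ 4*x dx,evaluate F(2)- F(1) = 6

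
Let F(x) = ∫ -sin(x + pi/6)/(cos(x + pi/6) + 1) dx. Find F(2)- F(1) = log(cos(pi/6 + 2) + 1) - log(cos(pi/6 + 1) + 1)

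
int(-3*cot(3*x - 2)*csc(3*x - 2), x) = csc(3*x - 2) + C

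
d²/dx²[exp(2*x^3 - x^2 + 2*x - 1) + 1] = 36*x^4*exp(2*x^3 - x^2 + 2*x - 1) - 24*x^3*exp(2*x^3 - x^2 + 2*x - 1) + 28*x^2*exp(2*x^3 - x^2 + 2*x - 1) + 4*x*exp(2*x^3 - x^2 + 2*x - 1) + 2*exp(2*x^3 - x^2 + 2*x - 1)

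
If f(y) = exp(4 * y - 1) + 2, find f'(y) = 4*exp(4*y - 1)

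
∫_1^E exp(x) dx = -E + exp(E)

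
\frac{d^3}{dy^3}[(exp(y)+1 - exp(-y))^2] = (8*exp(4*y) + 2*exp(3*y) + 2*exp(y) - 8)*exp(-2*y)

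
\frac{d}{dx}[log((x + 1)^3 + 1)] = (3*x^2 + 6*x + 3)/(x^3 + 3*x^2 + 3*x + 2)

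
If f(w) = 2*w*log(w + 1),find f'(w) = (2*w*log(w + 1) + 2*w + 2*log(w + 1))/(w + 1)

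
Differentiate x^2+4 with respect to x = 2*x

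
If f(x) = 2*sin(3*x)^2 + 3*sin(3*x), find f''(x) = -27*sin(3*x) + 36*cos(6*x)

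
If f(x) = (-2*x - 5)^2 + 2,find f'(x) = 8*x + 20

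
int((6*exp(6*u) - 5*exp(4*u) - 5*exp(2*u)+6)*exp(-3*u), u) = 16*sinh(u)^3 + 2*sinh(u) + C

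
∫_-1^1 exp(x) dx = E - exp(-1)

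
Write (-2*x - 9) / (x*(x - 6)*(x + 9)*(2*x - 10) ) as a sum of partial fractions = -1/(420*(x + 9)) + 19/(140*(x - 5)) - 7/(60*(x - 6)) - 1/(60*x)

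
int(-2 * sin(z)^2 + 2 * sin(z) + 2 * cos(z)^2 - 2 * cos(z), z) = (sqrt(2)*sin(z + pi/4) - 1)^2 + C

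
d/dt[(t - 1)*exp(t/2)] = t*exp(t/2)/2 + exp(t/2)/2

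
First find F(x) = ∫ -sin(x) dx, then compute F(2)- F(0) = -1 + cos(2)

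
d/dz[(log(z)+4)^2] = (2*log(z) + 8)/z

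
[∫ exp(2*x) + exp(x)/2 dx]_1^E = -exp(2)/2 - E/2 + exp(E)/2 + exp(2*E)/2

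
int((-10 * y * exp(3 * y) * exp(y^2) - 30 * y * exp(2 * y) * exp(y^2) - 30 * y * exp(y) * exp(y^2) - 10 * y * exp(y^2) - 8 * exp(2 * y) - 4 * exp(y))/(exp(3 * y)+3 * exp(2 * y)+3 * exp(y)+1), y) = -5*exp(y^2) - 3 - 1/cosh(y/2)^2 - 6*exp(2*y)/(exp(y) + 1)^2 + C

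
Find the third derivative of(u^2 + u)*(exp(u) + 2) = u^2*exp(u) + 7*u*exp(u) + 9*exp(u)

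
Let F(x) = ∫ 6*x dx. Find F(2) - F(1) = 9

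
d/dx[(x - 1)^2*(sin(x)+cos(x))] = -x^2*sin(x) + x^2*cos(x) + 4*x*sin(x) - 3*sin(x) - cos(x)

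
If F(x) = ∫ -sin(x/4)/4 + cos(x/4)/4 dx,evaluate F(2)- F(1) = -cos(1/4) - sin(1/4) + sin(1/2) + cos(1/2)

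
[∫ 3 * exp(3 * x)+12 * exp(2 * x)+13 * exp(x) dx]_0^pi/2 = -28 + exp(pi/2) + (2 + exp(pi/2))^3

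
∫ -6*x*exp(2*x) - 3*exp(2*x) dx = -3*x*exp(2*x) + C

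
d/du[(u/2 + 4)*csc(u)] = -u*cot(u)*csc(u)/2 - 4*cot(u)*csc(u) + csc(u)/2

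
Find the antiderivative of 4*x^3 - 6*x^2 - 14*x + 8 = x^4 - 2*x^3 - 7*x^2 + 8*x + C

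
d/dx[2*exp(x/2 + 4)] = exp(x/2 + 4)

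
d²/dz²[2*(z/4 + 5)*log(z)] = (z - 20)/(2*z^2)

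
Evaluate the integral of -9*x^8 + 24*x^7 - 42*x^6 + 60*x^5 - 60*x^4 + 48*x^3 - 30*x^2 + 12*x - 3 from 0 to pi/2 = (-pi^3/8 - pi/2 + 1 + pi^2/4)^3 - 1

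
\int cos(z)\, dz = sin(z) + C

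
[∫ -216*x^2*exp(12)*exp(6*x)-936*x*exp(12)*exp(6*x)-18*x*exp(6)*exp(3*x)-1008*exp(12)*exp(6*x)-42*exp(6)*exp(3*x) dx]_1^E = -4*(6 + 3*E)^2*exp(12 + 6*E) - 2*(6 + 3*E)*exp(6 + 3*E) + 18*exp(9) + 324*exp(18)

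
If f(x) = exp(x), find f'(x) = exp(x)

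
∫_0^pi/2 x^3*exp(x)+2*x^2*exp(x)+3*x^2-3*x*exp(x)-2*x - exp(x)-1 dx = (1 + exp(pi/2))*(-pi^2/4 - pi/2 + pi^3/8)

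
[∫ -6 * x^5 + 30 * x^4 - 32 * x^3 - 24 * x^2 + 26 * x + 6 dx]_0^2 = 0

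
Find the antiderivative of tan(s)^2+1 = tan(s) + C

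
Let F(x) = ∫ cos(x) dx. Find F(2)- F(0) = sin(2)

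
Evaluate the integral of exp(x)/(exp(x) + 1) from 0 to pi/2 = -log(2) + log(1 + exp(pi/2))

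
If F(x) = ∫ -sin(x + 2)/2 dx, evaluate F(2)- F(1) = cos(4)/2 - cos(3)/2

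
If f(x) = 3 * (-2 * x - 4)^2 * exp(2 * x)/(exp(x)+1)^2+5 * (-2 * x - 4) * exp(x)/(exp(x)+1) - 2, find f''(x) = (-24*x^2*exp(3*x) + 48*x^2*exp(2*x) + 10*x*exp(3*x) + 288*x*exp(2*x) - 10*x*exp(x) + 24*exp(4*x) + 144*exp(3*x) + 368*exp(2*x) - 40*exp(x))/(exp(4*x) + 4*exp(3*x) + 6*exp(2*x) + 4*exp(x) + 1)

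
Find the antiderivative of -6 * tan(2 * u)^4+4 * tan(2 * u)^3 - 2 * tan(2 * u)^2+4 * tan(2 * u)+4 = (-tan(2*u)^2 + tan(2*u) + 2)*tan(2*u) + C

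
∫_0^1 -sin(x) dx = -1 + cos(1)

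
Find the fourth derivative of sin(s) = sin(s)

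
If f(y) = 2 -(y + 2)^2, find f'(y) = -2*y - 4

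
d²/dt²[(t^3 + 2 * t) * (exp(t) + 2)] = t^3*exp(t) + 6*t^2*exp(t) + 8*t*exp(t) + 12*t + 4*exp(t)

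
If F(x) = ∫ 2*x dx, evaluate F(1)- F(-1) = 0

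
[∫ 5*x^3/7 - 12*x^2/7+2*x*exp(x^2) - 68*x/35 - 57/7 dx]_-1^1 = -122/7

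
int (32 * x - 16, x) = 16*x^2 - 16*x + C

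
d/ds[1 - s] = -1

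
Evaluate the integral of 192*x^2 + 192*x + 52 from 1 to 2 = 788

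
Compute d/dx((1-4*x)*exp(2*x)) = -8*x*exp(2*x) - 2*exp(2*x)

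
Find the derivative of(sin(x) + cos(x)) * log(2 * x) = sqrt(2)*(x*log(x)*cos(x + pi/4) + x*log(2)*cos(x + pi/4) + sin(x + pi/4))/x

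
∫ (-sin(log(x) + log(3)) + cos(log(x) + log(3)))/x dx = sqrt(2)*sin(log(x) + pi/4 + log(3)) + C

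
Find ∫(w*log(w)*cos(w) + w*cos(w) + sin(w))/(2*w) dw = (log(w) + 1)*sin(w)/2 + C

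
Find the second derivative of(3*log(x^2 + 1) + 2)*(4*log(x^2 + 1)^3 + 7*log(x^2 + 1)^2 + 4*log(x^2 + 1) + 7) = (-96*x^2*log(x^2 + 1)^3 + 402*x^2*log(x^2 + 1)^2 + 592*x^2*log(x^2 + 1) + 150*x^2 + 96*log(x^2 + 1)^3 + 174*log(x^2 + 1)^2 + 104*log(x^2 + 1) + 58)/(x^4 + 2*x^2 + 1)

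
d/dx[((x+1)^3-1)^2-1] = 6*x^5 + 30*x^4 + 60*x^3 + 54*x^2 + 18*x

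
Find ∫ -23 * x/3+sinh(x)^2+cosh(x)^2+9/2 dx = -23*x^2/6 + 9*x/2 + sinh(2*x)/2 + C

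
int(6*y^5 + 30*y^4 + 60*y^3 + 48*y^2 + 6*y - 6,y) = y^6 + 6*y^5 + 15*y^4 + 16*y^3 + 3*y^2 - 6*y + C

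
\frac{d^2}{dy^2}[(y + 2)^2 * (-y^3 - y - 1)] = -20*y^3 - 48*y^2 - 30*y - 10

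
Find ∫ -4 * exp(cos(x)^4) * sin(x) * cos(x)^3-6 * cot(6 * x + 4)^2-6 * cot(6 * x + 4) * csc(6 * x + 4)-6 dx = exp(cos(x)^4) + cot(6*x + 4) + csc(6*x + 4) + C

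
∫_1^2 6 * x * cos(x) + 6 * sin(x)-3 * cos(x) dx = -3*sin(1) + 9*sin(2)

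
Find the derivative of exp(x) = exp(x)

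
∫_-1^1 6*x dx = 0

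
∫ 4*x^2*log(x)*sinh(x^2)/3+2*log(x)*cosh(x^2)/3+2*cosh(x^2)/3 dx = 2*x*log(x)*cosh(x^2)/3 + C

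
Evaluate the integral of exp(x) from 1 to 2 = -E + exp(2)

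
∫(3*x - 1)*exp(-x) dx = (-3*x - 2)*exp(-x) + C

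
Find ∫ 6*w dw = 3*w^2 + C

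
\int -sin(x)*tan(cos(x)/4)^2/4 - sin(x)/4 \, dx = tan(cos(x)/4) + C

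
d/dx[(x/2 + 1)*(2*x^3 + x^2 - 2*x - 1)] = 4*x^3 + 15*x^2/2 - 5/2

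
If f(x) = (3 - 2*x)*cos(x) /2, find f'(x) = x*sin(x) - 3*sin(x)/2 - cos(x)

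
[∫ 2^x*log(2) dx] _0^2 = 3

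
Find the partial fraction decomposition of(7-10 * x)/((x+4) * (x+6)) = -67/(2*(x + 6)) + 47/(2*(x + 4))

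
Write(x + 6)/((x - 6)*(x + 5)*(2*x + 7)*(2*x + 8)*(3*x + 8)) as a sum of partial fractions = -27/(728*(3*x + 8)) + 4/(57*(2*x + 7)) + 1/(462*(x + 5)) - 1/(40*(x + 4)) + 3/(27170*(x - 6))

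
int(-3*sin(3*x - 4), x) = cos(3*x - 4) + C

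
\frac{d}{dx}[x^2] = 2*x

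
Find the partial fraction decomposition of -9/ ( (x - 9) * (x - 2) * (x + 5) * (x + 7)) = 1/(32*(x + 7)) - 9/(196*(x + 5)) + 1/(49*(x - 2)) - 9/(1568*(x - 9))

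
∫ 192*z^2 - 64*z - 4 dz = 64*z^3 - 32*z^2 - 4*z + C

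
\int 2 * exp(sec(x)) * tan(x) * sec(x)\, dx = 2*exp(sec(x)) + C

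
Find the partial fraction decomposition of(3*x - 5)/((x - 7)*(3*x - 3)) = 1/(9*(x - 1)) + 8/(9*(x - 7))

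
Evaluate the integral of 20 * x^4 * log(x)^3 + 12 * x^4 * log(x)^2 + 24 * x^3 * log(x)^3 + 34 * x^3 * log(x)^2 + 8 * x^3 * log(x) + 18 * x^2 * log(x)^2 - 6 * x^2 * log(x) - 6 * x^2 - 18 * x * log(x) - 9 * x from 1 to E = (3*E + 2*exp(2))*(-3*E + 2*exp(2) + 2*exp(3))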